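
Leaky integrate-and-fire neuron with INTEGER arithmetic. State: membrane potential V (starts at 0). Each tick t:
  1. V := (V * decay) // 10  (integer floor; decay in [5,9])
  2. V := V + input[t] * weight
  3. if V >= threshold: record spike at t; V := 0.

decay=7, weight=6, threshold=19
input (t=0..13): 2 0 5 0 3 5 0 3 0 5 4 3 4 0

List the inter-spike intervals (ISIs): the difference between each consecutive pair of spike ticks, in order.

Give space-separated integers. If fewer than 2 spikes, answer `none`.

t=0: input=2 -> V=12
t=1: input=0 -> V=8
t=2: input=5 -> V=0 FIRE
t=3: input=0 -> V=0
t=4: input=3 -> V=18
t=5: input=5 -> V=0 FIRE
t=6: input=0 -> V=0
t=7: input=3 -> V=18
t=8: input=0 -> V=12
t=9: input=5 -> V=0 FIRE
t=10: input=4 -> V=0 FIRE
t=11: input=3 -> V=18
t=12: input=4 -> V=0 FIRE
t=13: input=0 -> V=0

Answer: 3 4 1 2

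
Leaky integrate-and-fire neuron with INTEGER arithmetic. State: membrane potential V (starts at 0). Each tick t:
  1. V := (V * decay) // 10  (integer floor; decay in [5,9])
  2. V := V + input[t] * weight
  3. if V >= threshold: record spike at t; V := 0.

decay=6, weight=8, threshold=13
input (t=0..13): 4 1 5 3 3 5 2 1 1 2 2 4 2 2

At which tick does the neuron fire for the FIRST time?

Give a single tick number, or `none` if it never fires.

Answer: 0

Derivation:
t=0: input=4 -> V=0 FIRE
t=1: input=1 -> V=8
t=2: input=5 -> V=0 FIRE
t=3: input=3 -> V=0 FIRE
t=4: input=3 -> V=0 FIRE
t=5: input=5 -> V=0 FIRE
t=6: input=2 -> V=0 FIRE
t=7: input=1 -> V=8
t=8: input=1 -> V=12
t=9: input=2 -> V=0 FIRE
t=10: input=2 -> V=0 FIRE
t=11: input=4 -> V=0 FIRE
t=12: input=2 -> V=0 FIRE
t=13: input=2 -> V=0 FIRE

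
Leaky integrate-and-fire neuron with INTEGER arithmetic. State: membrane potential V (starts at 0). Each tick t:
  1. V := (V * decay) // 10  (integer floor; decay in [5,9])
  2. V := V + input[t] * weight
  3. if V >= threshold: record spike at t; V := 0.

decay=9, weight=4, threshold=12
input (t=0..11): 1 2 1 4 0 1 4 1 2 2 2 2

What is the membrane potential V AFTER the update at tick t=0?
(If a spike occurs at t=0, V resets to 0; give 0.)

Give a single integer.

Answer: 4

Derivation:
t=0: input=1 -> V=4
t=1: input=2 -> V=11
t=2: input=1 -> V=0 FIRE
t=3: input=4 -> V=0 FIRE
t=4: input=0 -> V=0
t=5: input=1 -> V=4
t=6: input=4 -> V=0 FIRE
t=7: input=1 -> V=4
t=8: input=2 -> V=11
t=9: input=2 -> V=0 FIRE
t=10: input=2 -> V=8
t=11: input=2 -> V=0 FIRE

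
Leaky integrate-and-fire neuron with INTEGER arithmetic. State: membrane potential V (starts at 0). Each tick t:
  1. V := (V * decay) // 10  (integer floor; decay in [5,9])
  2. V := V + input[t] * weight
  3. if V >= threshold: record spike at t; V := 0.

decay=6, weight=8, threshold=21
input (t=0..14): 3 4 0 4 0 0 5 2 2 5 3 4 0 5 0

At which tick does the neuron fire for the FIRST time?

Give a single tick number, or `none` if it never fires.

Answer: 0

Derivation:
t=0: input=3 -> V=0 FIRE
t=1: input=4 -> V=0 FIRE
t=2: input=0 -> V=0
t=3: input=4 -> V=0 FIRE
t=4: input=0 -> V=0
t=5: input=0 -> V=0
t=6: input=5 -> V=0 FIRE
t=7: input=2 -> V=16
t=8: input=2 -> V=0 FIRE
t=9: input=5 -> V=0 FIRE
t=10: input=3 -> V=0 FIRE
t=11: input=4 -> V=0 FIRE
t=12: input=0 -> V=0
t=13: input=5 -> V=0 FIRE
t=14: input=0 -> V=0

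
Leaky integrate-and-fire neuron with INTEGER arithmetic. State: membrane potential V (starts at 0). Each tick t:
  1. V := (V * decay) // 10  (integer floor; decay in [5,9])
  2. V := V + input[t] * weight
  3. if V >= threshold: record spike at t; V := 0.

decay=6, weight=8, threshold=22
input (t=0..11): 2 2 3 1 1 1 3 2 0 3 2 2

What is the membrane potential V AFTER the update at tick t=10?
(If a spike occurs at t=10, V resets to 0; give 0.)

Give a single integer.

Answer: 16

Derivation:
t=0: input=2 -> V=16
t=1: input=2 -> V=0 FIRE
t=2: input=3 -> V=0 FIRE
t=3: input=1 -> V=8
t=4: input=1 -> V=12
t=5: input=1 -> V=15
t=6: input=3 -> V=0 FIRE
t=7: input=2 -> V=16
t=8: input=0 -> V=9
t=9: input=3 -> V=0 FIRE
t=10: input=2 -> V=16
t=11: input=2 -> V=0 FIRE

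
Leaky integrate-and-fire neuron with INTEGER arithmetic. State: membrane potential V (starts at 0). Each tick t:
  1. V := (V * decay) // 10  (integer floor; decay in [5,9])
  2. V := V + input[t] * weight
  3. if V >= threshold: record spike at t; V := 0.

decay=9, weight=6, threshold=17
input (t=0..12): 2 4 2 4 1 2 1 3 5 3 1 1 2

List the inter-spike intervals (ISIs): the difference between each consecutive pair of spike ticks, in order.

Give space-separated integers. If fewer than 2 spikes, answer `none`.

t=0: input=2 -> V=12
t=1: input=4 -> V=0 FIRE
t=2: input=2 -> V=12
t=3: input=4 -> V=0 FIRE
t=4: input=1 -> V=6
t=5: input=2 -> V=0 FIRE
t=6: input=1 -> V=6
t=7: input=3 -> V=0 FIRE
t=8: input=5 -> V=0 FIRE
t=9: input=3 -> V=0 FIRE
t=10: input=1 -> V=6
t=11: input=1 -> V=11
t=12: input=2 -> V=0 FIRE

Answer: 2 2 2 1 1 3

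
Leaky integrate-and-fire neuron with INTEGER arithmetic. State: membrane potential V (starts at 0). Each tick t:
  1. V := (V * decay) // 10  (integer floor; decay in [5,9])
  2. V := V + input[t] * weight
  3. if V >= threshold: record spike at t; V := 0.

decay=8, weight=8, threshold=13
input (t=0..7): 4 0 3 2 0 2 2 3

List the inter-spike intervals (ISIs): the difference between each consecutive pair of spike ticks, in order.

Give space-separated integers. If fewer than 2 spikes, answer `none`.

t=0: input=4 -> V=0 FIRE
t=1: input=0 -> V=0
t=2: input=3 -> V=0 FIRE
t=3: input=2 -> V=0 FIRE
t=4: input=0 -> V=0
t=5: input=2 -> V=0 FIRE
t=6: input=2 -> V=0 FIRE
t=7: input=3 -> V=0 FIRE

Answer: 2 1 2 1 1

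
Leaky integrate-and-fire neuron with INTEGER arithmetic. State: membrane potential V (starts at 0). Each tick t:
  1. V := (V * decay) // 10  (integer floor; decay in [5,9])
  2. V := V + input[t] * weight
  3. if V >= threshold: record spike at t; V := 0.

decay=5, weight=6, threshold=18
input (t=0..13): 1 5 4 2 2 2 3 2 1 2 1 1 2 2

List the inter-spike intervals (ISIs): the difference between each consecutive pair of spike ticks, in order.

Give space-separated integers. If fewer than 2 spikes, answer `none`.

Answer: 1 2 2 3 4

Derivation:
t=0: input=1 -> V=6
t=1: input=5 -> V=0 FIRE
t=2: input=4 -> V=0 FIRE
t=3: input=2 -> V=12
t=4: input=2 -> V=0 FIRE
t=5: input=2 -> V=12
t=6: input=3 -> V=0 FIRE
t=7: input=2 -> V=12
t=8: input=1 -> V=12
t=9: input=2 -> V=0 FIRE
t=10: input=1 -> V=6
t=11: input=1 -> V=9
t=12: input=2 -> V=16
t=13: input=2 -> V=0 FIRE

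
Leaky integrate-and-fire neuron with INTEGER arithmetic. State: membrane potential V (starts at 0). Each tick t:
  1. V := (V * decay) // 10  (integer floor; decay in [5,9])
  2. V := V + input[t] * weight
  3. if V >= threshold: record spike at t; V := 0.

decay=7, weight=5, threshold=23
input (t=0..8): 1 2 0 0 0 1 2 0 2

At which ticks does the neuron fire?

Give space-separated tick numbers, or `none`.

t=0: input=1 -> V=5
t=1: input=2 -> V=13
t=2: input=0 -> V=9
t=3: input=0 -> V=6
t=4: input=0 -> V=4
t=5: input=1 -> V=7
t=6: input=2 -> V=14
t=7: input=0 -> V=9
t=8: input=2 -> V=16

Answer: none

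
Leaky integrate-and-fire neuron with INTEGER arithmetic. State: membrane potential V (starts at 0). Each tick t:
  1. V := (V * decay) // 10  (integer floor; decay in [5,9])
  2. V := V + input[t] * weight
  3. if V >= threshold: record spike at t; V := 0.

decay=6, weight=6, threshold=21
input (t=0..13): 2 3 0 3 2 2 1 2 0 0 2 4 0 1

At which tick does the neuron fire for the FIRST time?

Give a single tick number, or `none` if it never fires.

t=0: input=2 -> V=12
t=1: input=3 -> V=0 FIRE
t=2: input=0 -> V=0
t=3: input=3 -> V=18
t=4: input=2 -> V=0 FIRE
t=5: input=2 -> V=12
t=6: input=1 -> V=13
t=7: input=2 -> V=19
t=8: input=0 -> V=11
t=9: input=0 -> V=6
t=10: input=2 -> V=15
t=11: input=4 -> V=0 FIRE
t=12: input=0 -> V=0
t=13: input=1 -> V=6

Answer: 1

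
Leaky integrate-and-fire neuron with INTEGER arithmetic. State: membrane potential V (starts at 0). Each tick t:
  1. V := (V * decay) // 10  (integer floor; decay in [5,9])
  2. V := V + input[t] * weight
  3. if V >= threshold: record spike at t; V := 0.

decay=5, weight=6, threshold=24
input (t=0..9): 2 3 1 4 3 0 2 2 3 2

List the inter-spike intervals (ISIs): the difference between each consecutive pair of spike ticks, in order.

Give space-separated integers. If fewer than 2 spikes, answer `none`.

Answer: 2 5

Derivation:
t=0: input=2 -> V=12
t=1: input=3 -> V=0 FIRE
t=2: input=1 -> V=6
t=3: input=4 -> V=0 FIRE
t=4: input=3 -> V=18
t=5: input=0 -> V=9
t=6: input=2 -> V=16
t=7: input=2 -> V=20
t=8: input=3 -> V=0 FIRE
t=9: input=2 -> V=12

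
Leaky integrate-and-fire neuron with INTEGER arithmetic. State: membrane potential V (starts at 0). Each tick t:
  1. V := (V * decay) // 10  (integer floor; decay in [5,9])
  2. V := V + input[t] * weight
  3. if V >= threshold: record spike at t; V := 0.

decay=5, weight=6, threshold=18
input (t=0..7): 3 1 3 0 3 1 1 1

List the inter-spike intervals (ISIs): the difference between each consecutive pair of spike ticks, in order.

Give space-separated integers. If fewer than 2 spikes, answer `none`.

Answer: 2 2

Derivation:
t=0: input=3 -> V=0 FIRE
t=1: input=1 -> V=6
t=2: input=3 -> V=0 FIRE
t=3: input=0 -> V=0
t=4: input=3 -> V=0 FIRE
t=5: input=1 -> V=6
t=6: input=1 -> V=9
t=7: input=1 -> V=10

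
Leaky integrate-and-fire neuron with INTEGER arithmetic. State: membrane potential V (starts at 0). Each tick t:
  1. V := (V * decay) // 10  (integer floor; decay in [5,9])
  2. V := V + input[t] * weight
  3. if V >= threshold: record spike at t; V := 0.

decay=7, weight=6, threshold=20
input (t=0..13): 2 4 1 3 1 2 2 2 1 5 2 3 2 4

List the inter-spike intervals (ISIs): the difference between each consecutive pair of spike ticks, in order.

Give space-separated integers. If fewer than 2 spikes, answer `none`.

t=0: input=2 -> V=12
t=1: input=4 -> V=0 FIRE
t=2: input=1 -> V=6
t=3: input=3 -> V=0 FIRE
t=4: input=1 -> V=6
t=5: input=2 -> V=16
t=6: input=2 -> V=0 FIRE
t=7: input=2 -> V=12
t=8: input=1 -> V=14
t=9: input=5 -> V=0 FIRE
t=10: input=2 -> V=12
t=11: input=3 -> V=0 FIRE
t=12: input=2 -> V=12
t=13: input=4 -> V=0 FIRE

Answer: 2 3 3 2 2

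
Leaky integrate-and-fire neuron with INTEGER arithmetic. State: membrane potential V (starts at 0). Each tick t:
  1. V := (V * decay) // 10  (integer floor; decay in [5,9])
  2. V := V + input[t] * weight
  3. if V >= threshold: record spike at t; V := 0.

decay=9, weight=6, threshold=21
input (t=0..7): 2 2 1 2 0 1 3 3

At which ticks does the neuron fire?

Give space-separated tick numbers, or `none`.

Answer: 1 6

Derivation:
t=0: input=2 -> V=12
t=1: input=2 -> V=0 FIRE
t=2: input=1 -> V=6
t=3: input=2 -> V=17
t=4: input=0 -> V=15
t=5: input=1 -> V=19
t=6: input=3 -> V=0 FIRE
t=7: input=3 -> V=18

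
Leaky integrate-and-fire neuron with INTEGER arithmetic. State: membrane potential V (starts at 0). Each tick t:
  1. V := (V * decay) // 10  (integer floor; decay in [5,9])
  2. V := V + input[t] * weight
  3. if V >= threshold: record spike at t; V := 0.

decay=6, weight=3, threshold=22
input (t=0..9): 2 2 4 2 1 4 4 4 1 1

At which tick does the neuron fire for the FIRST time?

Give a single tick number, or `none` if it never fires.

t=0: input=2 -> V=6
t=1: input=2 -> V=9
t=2: input=4 -> V=17
t=3: input=2 -> V=16
t=4: input=1 -> V=12
t=5: input=4 -> V=19
t=6: input=4 -> V=0 FIRE
t=7: input=4 -> V=12
t=8: input=1 -> V=10
t=9: input=1 -> V=9

Answer: 6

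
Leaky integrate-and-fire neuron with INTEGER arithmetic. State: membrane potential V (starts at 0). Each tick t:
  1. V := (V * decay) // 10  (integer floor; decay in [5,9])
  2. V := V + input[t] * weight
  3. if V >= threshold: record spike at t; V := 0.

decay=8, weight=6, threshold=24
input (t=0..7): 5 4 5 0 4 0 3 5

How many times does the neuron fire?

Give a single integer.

Answer: 5

Derivation:
t=0: input=5 -> V=0 FIRE
t=1: input=4 -> V=0 FIRE
t=2: input=5 -> V=0 FIRE
t=3: input=0 -> V=0
t=4: input=4 -> V=0 FIRE
t=5: input=0 -> V=0
t=6: input=3 -> V=18
t=7: input=5 -> V=0 FIRE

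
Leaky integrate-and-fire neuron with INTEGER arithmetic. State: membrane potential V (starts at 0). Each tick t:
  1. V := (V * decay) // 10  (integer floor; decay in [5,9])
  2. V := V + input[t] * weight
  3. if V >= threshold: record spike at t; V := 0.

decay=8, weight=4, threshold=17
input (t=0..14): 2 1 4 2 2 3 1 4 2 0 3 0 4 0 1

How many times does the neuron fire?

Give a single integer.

t=0: input=2 -> V=8
t=1: input=1 -> V=10
t=2: input=4 -> V=0 FIRE
t=3: input=2 -> V=8
t=4: input=2 -> V=14
t=5: input=3 -> V=0 FIRE
t=6: input=1 -> V=4
t=7: input=4 -> V=0 FIRE
t=8: input=2 -> V=8
t=9: input=0 -> V=6
t=10: input=3 -> V=16
t=11: input=0 -> V=12
t=12: input=4 -> V=0 FIRE
t=13: input=0 -> V=0
t=14: input=1 -> V=4

Answer: 4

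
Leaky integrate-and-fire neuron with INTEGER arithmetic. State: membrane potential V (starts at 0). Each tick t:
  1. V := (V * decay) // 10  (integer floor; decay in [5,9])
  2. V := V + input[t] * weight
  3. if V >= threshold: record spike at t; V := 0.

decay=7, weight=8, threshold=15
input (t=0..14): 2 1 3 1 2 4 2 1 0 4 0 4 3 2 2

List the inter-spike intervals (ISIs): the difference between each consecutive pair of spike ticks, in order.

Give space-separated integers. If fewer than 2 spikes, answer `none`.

t=0: input=2 -> V=0 FIRE
t=1: input=1 -> V=8
t=2: input=3 -> V=0 FIRE
t=3: input=1 -> V=8
t=4: input=2 -> V=0 FIRE
t=5: input=4 -> V=0 FIRE
t=6: input=2 -> V=0 FIRE
t=7: input=1 -> V=8
t=8: input=0 -> V=5
t=9: input=4 -> V=0 FIRE
t=10: input=0 -> V=0
t=11: input=4 -> V=0 FIRE
t=12: input=3 -> V=0 FIRE
t=13: input=2 -> V=0 FIRE
t=14: input=2 -> V=0 FIRE

Answer: 2 2 1 1 3 2 1 1 1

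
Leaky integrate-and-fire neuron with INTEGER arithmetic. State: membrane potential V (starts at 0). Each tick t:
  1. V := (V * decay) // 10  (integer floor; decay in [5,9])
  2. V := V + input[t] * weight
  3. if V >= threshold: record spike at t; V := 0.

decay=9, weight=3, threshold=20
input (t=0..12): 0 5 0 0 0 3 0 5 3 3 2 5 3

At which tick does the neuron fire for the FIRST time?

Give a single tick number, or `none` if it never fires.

Answer: 7

Derivation:
t=0: input=0 -> V=0
t=1: input=5 -> V=15
t=2: input=0 -> V=13
t=3: input=0 -> V=11
t=4: input=0 -> V=9
t=5: input=3 -> V=17
t=6: input=0 -> V=15
t=7: input=5 -> V=0 FIRE
t=8: input=3 -> V=9
t=9: input=3 -> V=17
t=10: input=2 -> V=0 FIRE
t=11: input=5 -> V=15
t=12: input=3 -> V=0 FIRE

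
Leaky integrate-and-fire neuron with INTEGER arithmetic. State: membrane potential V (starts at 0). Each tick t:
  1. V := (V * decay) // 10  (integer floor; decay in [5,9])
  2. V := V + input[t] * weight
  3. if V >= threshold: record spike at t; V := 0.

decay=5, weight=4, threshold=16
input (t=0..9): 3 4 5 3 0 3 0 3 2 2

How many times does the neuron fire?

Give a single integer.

t=0: input=3 -> V=12
t=1: input=4 -> V=0 FIRE
t=2: input=5 -> V=0 FIRE
t=3: input=3 -> V=12
t=4: input=0 -> V=6
t=5: input=3 -> V=15
t=6: input=0 -> V=7
t=7: input=3 -> V=15
t=8: input=2 -> V=15
t=9: input=2 -> V=15

Answer: 2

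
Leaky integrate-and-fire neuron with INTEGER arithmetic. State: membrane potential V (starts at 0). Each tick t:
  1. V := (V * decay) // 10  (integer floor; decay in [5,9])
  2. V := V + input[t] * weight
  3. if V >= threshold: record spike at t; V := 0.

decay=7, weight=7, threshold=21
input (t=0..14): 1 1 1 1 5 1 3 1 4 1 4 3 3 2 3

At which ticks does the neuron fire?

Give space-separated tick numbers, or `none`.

Answer: 4 6 8 10 11 12 14

Derivation:
t=0: input=1 -> V=7
t=1: input=1 -> V=11
t=2: input=1 -> V=14
t=3: input=1 -> V=16
t=4: input=5 -> V=0 FIRE
t=5: input=1 -> V=7
t=6: input=3 -> V=0 FIRE
t=7: input=1 -> V=7
t=8: input=4 -> V=0 FIRE
t=9: input=1 -> V=7
t=10: input=4 -> V=0 FIRE
t=11: input=3 -> V=0 FIRE
t=12: input=3 -> V=0 FIRE
t=13: input=2 -> V=14
t=14: input=3 -> V=0 FIRE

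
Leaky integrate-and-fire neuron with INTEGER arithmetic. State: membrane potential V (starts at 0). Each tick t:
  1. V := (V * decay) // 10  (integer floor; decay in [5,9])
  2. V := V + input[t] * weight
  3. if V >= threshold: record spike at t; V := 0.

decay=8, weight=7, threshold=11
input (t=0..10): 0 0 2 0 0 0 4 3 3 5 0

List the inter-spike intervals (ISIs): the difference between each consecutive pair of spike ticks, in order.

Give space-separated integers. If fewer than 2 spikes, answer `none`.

Answer: 4 1 1 1

Derivation:
t=0: input=0 -> V=0
t=1: input=0 -> V=0
t=2: input=2 -> V=0 FIRE
t=3: input=0 -> V=0
t=4: input=0 -> V=0
t=5: input=0 -> V=0
t=6: input=4 -> V=0 FIRE
t=7: input=3 -> V=0 FIRE
t=8: input=3 -> V=0 FIRE
t=9: input=5 -> V=0 FIRE
t=10: input=0 -> V=0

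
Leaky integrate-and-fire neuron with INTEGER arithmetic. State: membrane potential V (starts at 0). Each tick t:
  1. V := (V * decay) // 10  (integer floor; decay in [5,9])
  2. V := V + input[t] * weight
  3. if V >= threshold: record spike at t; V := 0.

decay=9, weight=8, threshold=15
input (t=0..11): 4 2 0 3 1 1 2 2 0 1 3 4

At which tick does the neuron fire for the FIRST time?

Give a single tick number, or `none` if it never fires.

t=0: input=4 -> V=0 FIRE
t=1: input=2 -> V=0 FIRE
t=2: input=0 -> V=0
t=3: input=3 -> V=0 FIRE
t=4: input=1 -> V=8
t=5: input=1 -> V=0 FIRE
t=6: input=2 -> V=0 FIRE
t=7: input=2 -> V=0 FIRE
t=8: input=0 -> V=0
t=9: input=1 -> V=8
t=10: input=3 -> V=0 FIRE
t=11: input=4 -> V=0 FIRE

Answer: 0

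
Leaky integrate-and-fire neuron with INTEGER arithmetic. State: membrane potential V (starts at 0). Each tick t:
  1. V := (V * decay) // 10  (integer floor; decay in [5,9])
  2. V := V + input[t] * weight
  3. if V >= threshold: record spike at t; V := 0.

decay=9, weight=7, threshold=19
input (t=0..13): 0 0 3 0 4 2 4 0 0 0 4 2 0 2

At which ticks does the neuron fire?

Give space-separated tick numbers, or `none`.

t=0: input=0 -> V=0
t=1: input=0 -> V=0
t=2: input=3 -> V=0 FIRE
t=3: input=0 -> V=0
t=4: input=4 -> V=0 FIRE
t=5: input=2 -> V=14
t=6: input=4 -> V=0 FIRE
t=7: input=0 -> V=0
t=8: input=0 -> V=0
t=9: input=0 -> V=0
t=10: input=4 -> V=0 FIRE
t=11: input=2 -> V=14
t=12: input=0 -> V=12
t=13: input=2 -> V=0 FIRE

Answer: 2 4 6 10 13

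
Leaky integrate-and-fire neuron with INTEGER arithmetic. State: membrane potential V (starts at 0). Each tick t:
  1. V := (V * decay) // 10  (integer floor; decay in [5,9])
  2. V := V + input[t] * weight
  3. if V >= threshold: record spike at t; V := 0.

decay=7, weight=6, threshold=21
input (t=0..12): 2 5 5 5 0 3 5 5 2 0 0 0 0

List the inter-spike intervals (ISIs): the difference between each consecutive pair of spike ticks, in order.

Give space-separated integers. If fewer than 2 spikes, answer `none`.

t=0: input=2 -> V=12
t=1: input=5 -> V=0 FIRE
t=2: input=5 -> V=0 FIRE
t=3: input=5 -> V=0 FIRE
t=4: input=0 -> V=0
t=5: input=3 -> V=18
t=6: input=5 -> V=0 FIRE
t=7: input=5 -> V=0 FIRE
t=8: input=2 -> V=12
t=9: input=0 -> V=8
t=10: input=0 -> V=5
t=11: input=0 -> V=3
t=12: input=0 -> V=2

Answer: 1 1 3 1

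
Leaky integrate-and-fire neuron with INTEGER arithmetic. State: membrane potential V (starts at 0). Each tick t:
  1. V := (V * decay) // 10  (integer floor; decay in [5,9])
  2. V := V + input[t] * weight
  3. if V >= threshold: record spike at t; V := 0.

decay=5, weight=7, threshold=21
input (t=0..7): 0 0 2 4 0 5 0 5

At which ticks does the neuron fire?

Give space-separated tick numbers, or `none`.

Answer: 3 5 7

Derivation:
t=0: input=0 -> V=0
t=1: input=0 -> V=0
t=2: input=2 -> V=14
t=3: input=4 -> V=0 FIRE
t=4: input=0 -> V=0
t=5: input=5 -> V=0 FIRE
t=6: input=0 -> V=0
t=7: input=5 -> V=0 FIRE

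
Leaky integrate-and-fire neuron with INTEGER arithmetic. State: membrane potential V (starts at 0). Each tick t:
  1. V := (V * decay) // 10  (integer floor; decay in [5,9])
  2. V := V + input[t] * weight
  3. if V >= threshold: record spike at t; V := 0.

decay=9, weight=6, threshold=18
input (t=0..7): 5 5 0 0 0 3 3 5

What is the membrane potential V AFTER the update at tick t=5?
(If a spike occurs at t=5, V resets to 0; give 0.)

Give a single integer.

t=0: input=5 -> V=0 FIRE
t=1: input=5 -> V=0 FIRE
t=2: input=0 -> V=0
t=3: input=0 -> V=0
t=4: input=0 -> V=0
t=5: input=3 -> V=0 FIRE
t=6: input=3 -> V=0 FIRE
t=7: input=5 -> V=0 FIRE

Answer: 0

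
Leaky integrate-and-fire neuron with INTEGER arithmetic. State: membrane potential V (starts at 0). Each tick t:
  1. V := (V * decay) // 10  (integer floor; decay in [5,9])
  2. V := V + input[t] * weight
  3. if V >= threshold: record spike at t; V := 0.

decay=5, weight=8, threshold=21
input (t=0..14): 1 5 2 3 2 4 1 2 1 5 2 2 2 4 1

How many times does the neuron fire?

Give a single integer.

t=0: input=1 -> V=8
t=1: input=5 -> V=0 FIRE
t=2: input=2 -> V=16
t=3: input=3 -> V=0 FIRE
t=4: input=2 -> V=16
t=5: input=4 -> V=0 FIRE
t=6: input=1 -> V=8
t=7: input=2 -> V=20
t=8: input=1 -> V=18
t=9: input=5 -> V=0 FIRE
t=10: input=2 -> V=16
t=11: input=2 -> V=0 FIRE
t=12: input=2 -> V=16
t=13: input=4 -> V=0 FIRE
t=14: input=1 -> V=8

Answer: 6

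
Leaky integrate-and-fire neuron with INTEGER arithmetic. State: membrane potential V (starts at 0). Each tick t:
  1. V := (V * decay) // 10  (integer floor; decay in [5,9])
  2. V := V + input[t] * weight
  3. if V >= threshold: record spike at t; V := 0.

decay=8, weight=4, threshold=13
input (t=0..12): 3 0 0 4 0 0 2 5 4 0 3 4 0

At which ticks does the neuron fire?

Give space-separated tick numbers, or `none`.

t=0: input=3 -> V=12
t=1: input=0 -> V=9
t=2: input=0 -> V=7
t=3: input=4 -> V=0 FIRE
t=4: input=0 -> V=0
t=5: input=0 -> V=0
t=6: input=2 -> V=8
t=7: input=5 -> V=0 FIRE
t=8: input=4 -> V=0 FIRE
t=9: input=0 -> V=0
t=10: input=3 -> V=12
t=11: input=4 -> V=0 FIRE
t=12: input=0 -> V=0

Answer: 3 7 8 11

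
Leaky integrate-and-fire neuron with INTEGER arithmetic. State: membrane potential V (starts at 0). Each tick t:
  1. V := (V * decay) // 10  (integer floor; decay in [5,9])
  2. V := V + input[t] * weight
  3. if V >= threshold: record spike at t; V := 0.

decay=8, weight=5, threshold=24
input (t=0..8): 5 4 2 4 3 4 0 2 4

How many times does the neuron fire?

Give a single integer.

Answer: 4

Derivation:
t=0: input=5 -> V=0 FIRE
t=1: input=4 -> V=20
t=2: input=2 -> V=0 FIRE
t=3: input=4 -> V=20
t=4: input=3 -> V=0 FIRE
t=5: input=4 -> V=20
t=6: input=0 -> V=16
t=7: input=2 -> V=22
t=8: input=4 -> V=0 FIRE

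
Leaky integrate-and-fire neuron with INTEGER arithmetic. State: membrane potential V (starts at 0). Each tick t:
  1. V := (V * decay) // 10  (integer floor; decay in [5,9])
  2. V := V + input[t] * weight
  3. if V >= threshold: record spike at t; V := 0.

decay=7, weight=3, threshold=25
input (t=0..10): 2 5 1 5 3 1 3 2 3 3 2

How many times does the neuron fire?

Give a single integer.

Answer: 1

Derivation:
t=0: input=2 -> V=6
t=1: input=5 -> V=19
t=2: input=1 -> V=16
t=3: input=5 -> V=0 FIRE
t=4: input=3 -> V=9
t=5: input=1 -> V=9
t=6: input=3 -> V=15
t=7: input=2 -> V=16
t=8: input=3 -> V=20
t=9: input=3 -> V=23
t=10: input=2 -> V=22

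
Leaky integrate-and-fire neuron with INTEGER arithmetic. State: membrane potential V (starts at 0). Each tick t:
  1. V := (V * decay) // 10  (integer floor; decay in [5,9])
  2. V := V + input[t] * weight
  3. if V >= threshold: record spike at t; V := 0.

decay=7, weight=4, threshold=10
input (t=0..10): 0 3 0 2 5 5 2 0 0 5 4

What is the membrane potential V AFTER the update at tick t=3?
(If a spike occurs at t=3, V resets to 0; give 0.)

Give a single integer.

Answer: 8

Derivation:
t=0: input=0 -> V=0
t=1: input=3 -> V=0 FIRE
t=2: input=0 -> V=0
t=3: input=2 -> V=8
t=4: input=5 -> V=0 FIRE
t=5: input=5 -> V=0 FIRE
t=6: input=2 -> V=8
t=7: input=0 -> V=5
t=8: input=0 -> V=3
t=9: input=5 -> V=0 FIRE
t=10: input=4 -> V=0 FIRE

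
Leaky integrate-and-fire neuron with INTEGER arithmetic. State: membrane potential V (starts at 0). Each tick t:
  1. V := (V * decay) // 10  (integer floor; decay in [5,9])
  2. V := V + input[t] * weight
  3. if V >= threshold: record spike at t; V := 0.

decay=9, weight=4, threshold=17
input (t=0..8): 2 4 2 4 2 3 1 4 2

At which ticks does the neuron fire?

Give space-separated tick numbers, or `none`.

t=0: input=2 -> V=8
t=1: input=4 -> V=0 FIRE
t=2: input=2 -> V=8
t=3: input=4 -> V=0 FIRE
t=4: input=2 -> V=8
t=5: input=3 -> V=0 FIRE
t=6: input=1 -> V=4
t=7: input=4 -> V=0 FIRE
t=8: input=2 -> V=8

Answer: 1 3 5 7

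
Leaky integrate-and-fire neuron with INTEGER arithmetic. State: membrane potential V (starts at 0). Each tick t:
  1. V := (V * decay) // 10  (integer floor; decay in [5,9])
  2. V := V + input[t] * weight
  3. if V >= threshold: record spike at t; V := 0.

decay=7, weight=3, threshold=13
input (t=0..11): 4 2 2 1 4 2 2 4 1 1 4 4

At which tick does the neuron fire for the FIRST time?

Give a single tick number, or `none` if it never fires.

t=0: input=4 -> V=12
t=1: input=2 -> V=0 FIRE
t=2: input=2 -> V=6
t=3: input=1 -> V=7
t=4: input=4 -> V=0 FIRE
t=5: input=2 -> V=6
t=6: input=2 -> V=10
t=7: input=4 -> V=0 FIRE
t=8: input=1 -> V=3
t=9: input=1 -> V=5
t=10: input=4 -> V=0 FIRE
t=11: input=4 -> V=12

Answer: 1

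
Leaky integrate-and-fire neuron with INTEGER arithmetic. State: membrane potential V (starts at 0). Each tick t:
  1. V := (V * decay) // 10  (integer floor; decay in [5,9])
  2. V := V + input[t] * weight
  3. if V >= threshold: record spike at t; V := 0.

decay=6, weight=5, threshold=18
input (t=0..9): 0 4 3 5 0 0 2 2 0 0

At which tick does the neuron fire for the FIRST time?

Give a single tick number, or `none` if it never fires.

Answer: 1

Derivation:
t=0: input=0 -> V=0
t=1: input=4 -> V=0 FIRE
t=2: input=3 -> V=15
t=3: input=5 -> V=0 FIRE
t=4: input=0 -> V=0
t=5: input=0 -> V=0
t=6: input=2 -> V=10
t=7: input=2 -> V=16
t=8: input=0 -> V=9
t=9: input=0 -> V=5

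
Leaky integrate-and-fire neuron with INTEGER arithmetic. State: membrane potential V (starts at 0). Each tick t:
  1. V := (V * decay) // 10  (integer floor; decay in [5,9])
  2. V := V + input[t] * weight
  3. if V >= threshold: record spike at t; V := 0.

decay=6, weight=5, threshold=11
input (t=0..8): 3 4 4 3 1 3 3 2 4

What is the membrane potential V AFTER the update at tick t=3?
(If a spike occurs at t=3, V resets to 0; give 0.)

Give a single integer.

t=0: input=3 -> V=0 FIRE
t=1: input=4 -> V=0 FIRE
t=2: input=4 -> V=0 FIRE
t=3: input=3 -> V=0 FIRE
t=4: input=1 -> V=5
t=5: input=3 -> V=0 FIRE
t=6: input=3 -> V=0 FIRE
t=7: input=2 -> V=10
t=8: input=4 -> V=0 FIRE

Answer: 0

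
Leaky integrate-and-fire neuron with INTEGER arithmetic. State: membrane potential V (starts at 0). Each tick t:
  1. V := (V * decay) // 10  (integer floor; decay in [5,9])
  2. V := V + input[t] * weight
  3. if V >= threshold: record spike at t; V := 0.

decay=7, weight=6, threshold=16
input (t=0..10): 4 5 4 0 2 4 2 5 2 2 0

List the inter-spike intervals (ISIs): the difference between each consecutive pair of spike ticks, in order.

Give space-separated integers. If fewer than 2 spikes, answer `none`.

t=0: input=4 -> V=0 FIRE
t=1: input=5 -> V=0 FIRE
t=2: input=4 -> V=0 FIRE
t=3: input=0 -> V=0
t=4: input=2 -> V=12
t=5: input=4 -> V=0 FIRE
t=6: input=2 -> V=12
t=7: input=5 -> V=0 FIRE
t=8: input=2 -> V=12
t=9: input=2 -> V=0 FIRE
t=10: input=0 -> V=0

Answer: 1 1 3 2 2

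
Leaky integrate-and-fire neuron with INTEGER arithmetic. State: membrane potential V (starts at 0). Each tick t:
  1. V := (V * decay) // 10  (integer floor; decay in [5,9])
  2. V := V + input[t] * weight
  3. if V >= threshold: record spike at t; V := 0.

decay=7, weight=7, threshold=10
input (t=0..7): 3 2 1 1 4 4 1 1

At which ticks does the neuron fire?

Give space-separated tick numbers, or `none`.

Answer: 0 1 3 4 5 7

Derivation:
t=0: input=3 -> V=0 FIRE
t=1: input=2 -> V=0 FIRE
t=2: input=1 -> V=7
t=3: input=1 -> V=0 FIRE
t=4: input=4 -> V=0 FIRE
t=5: input=4 -> V=0 FIRE
t=6: input=1 -> V=7
t=7: input=1 -> V=0 FIRE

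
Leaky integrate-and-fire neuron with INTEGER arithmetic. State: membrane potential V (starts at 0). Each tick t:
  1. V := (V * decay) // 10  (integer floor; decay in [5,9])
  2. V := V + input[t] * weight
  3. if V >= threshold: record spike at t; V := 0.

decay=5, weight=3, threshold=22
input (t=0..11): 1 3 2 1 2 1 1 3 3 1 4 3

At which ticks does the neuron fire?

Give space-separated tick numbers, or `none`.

t=0: input=1 -> V=3
t=1: input=3 -> V=10
t=2: input=2 -> V=11
t=3: input=1 -> V=8
t=4: input=2 -> V=10
t=5: input=1 -> V=8
t=6: input=1 -> V=7
t=7: input=3 -> V=12
t=8: input=3 -> V=15
t=9: input=1 -> V=10
t=10: input=4 -> V=17
t=11: input=3 -> V=17

Answer: none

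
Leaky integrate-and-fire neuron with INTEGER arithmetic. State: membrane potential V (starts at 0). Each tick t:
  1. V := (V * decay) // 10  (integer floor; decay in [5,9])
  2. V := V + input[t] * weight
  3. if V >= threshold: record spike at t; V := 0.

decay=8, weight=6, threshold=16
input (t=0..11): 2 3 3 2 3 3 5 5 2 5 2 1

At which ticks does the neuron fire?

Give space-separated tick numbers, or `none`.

t=0: input=2 -> V=12
t=1: input=3 -> V=0 FIRE
t=2: input=3 -> V=0 FIRE
t=3: input=2 -> V=12
t=4: input=3 -> V=0 FIRE
t=5: input=3 -> V=0 FIRE
t=6: input=5 -> V=0 FIRE
t=7: input=5 -> V=0 FIRE
t=8: input=2 -> V=12
t=9: input=5 -> V=0 FIRE
t=10: input=2 -> V=12
t=11: input=1 -> V=15

Answer: 1 2 4 5 6 7 9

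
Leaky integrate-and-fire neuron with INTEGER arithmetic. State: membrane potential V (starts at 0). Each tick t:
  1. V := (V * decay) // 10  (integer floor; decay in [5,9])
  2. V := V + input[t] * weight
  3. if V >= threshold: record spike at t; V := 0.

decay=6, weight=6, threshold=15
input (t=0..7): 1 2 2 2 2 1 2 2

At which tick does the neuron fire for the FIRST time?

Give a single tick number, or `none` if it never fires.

Answer: 1

Derivation:
t=0: input=1 -> V=6
t=1: input=2 -> V=0 FIRE
t=2: input=2 -> V=12
t=3: input=2 -> V=0 FIRE
t=4: input=2 -> V=12
t=5: input=1 -> V=13
t=6: input=2 -> V=0 FIRE
t=7: input=2 -> V=12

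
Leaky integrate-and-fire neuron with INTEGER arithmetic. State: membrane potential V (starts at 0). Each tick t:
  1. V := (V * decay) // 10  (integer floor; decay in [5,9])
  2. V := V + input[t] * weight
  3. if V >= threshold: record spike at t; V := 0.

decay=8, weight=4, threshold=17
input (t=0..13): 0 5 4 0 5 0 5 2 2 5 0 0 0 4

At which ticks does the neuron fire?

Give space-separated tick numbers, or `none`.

Answer: 1 4 6 9

Derivation:
t=0: input=0 -> V=0
t=1: input=5 -> V=0 FIRE
t=2: input=4 -> V=16
t=3: input=0 -> V=12
t=4: input=5 -> V=0 FIRE
t=5: input=0 -> V=0
t=6: input=5 -> V=0 FIRE
t=7: input=2 -> V=8
t=8: input=2 -> V=14
t=9: input=5 -> V=0 FIRE
t=10: input=0 -> V=0
t=11: input=0 -> V=0
t=12: input=0 -> V=0
t=13: input=4 -> V=16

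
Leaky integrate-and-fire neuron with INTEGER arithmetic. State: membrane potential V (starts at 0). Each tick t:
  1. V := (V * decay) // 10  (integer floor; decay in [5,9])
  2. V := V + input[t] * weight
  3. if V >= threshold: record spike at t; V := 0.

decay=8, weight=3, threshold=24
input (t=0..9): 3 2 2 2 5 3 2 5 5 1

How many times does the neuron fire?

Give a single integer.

Answer: 2

Derivation:
t=0: input=3 -> V=9
t=1: input=2 -> V=13
t=2: input=2 -> V=16
t=3: input=2 -> V=18
t=4: input=5 -> V=0 FIRE
t=5: input=3 -> V=9
t=6: input=2 -> V=13
t=7: input=5 -> V=0 FIRE
t=8: input=5 -> V=15
t=9: input=1 -> V=15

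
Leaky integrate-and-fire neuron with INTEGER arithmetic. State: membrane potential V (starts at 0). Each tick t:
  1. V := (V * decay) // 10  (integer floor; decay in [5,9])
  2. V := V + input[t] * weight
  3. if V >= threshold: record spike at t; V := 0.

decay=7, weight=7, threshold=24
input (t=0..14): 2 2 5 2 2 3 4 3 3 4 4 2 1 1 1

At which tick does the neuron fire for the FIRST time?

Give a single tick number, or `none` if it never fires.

Answer: 2

Derivation:
t=0: input=2 -> V=14
t=1: input=2 -> V=23
t=2: input=5 -> V=0 FIRE
t=3: input=2 -> V=14
t=4: input=2 -> V=23
t=5: input=3 -> V=0 FIRE
t=6: input=4 -> V=0 FIRE
t=7: input=3 -> V=21
t=8: input=3 -> V=0 FIRE
t=9: input=4 -> V=0 FIRE
t=10: input=4 -> V=0 FIRE
t=11: input=2 -> V=14
t=12: input=1 -> V=16
t=13: input=1 -> V=18
t=14: input=1 -> V=19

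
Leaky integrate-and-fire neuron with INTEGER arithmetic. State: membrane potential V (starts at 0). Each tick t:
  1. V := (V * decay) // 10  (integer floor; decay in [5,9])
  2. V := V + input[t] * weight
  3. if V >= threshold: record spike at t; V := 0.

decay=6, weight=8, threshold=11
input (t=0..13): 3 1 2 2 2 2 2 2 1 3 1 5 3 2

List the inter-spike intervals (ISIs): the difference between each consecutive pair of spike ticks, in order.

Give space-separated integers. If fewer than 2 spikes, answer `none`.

Answer: 2 1 1 1 1 1 2 2 1 1

Derivation:
t=0: input=3 -> V=0 FIRE
t=1: input=1 -> V=8
t=2: input=2 -> V=0 FIRE
t=3: input=2 -> V=0 FIRE
t=4: input=2 -> V=0 FIRE
t=5: input=2 -> V=0 FIRE
t=6: input=2 -> V=0 FIRE
t=7: input=2 -> V=0 FIRE
t=8: input=1 -> V=8
t=9: input=3 -> V=0 FIRE
t=10: input=1 -> V=8
t=11: input=5 -> V=0 FIRE
t=12: input=3 -> V=0 FIRE
t=13: input=2 -> V=0 FIRE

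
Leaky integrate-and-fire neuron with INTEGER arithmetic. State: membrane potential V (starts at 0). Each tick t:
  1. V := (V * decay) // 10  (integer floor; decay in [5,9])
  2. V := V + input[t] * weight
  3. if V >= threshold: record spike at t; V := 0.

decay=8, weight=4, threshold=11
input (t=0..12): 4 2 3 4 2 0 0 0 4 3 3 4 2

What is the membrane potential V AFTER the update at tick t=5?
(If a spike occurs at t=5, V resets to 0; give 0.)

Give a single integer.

t=0: input=4 -> V=0 FIRE
t=1: input=2 -> V=8
t=2: input=3 -> V=0 FIRE
t=3: input=4 -> V=0 FIRE
t=4: input=2 -> V=8
t=5: input=0 -> V=6
t=6: input=0 -> V=4
t=7: input=0 -> V=3
t=8: input=4 -> V=0 FIRE
t=9: input=3 -> V=0 FIRE
t=10: input=3 -> V=0 FIRE
t=11: input=4 -> V=0 FIRE
t=12: input=2 -> V=8

Answer: 6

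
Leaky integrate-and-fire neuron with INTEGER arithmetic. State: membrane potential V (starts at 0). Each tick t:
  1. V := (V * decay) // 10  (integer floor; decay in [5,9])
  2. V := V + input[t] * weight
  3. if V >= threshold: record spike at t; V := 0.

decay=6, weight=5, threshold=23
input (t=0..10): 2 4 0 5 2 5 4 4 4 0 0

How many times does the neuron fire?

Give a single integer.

Answer: 4

Derivation:
t=0: input=2 -> V=10
t=1: input=4 -> V=0 FIRE
t=2: input=0 -> V=0
t=3: input=5 -> V=0 FIRE
t=4: input=2 -> V=10
t=5: input=5 -> V=0 FIRE
t=6: input=4 -> V=20
t=7: input=4 -> V=0 FIRE
t=8: input=4 -> V=20
t=9: input=0 -> V=12
t=10: input=0 -> V=7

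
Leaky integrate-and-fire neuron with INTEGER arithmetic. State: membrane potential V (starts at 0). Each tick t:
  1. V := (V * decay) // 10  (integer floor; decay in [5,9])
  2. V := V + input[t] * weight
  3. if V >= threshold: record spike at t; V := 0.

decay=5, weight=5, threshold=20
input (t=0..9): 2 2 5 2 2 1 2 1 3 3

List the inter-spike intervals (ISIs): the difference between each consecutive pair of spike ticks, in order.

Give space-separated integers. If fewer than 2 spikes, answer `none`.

t=0: input=2 -> V=10
t=1: input=2 -> V=15
t=2: input=5 -> V=0 FIRE
t=3: input=2 -> V=10
t=4: input=2 -> V=15
t=5: input=1 -> V=12
t=6: input=2 -> V=16
t=7: input=1 -> V=13
t=8: input=3 -> V=0 FIRE
t=9: input=3 -> V=15

Answer: 6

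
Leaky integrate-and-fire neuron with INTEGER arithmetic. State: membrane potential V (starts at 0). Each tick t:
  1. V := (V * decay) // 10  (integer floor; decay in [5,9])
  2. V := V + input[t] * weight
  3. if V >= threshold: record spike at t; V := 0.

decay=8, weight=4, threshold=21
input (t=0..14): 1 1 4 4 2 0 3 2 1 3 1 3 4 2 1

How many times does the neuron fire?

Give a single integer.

t=0: input=1 -> V=4
t=1: input=1 -> V=7
t=2: input=4 -> V=0 FIRE
t=3: input=4 -> V=16
t=4: input=2 -> V=20
t=5: input=0 -> V=16
t=6: input=3 -> V=0 FIRE
t=7: input=2 -> V=8
t=8: input=1 -> V=10
t=9: input=3 -> V=20
t=10: input=1 -> V=20
t=11: input=3 -> V=0 FIRE
t=12: input=4 -> V=16
t=13: input=2 -> V=20
t=14: input=1 -> V=20

Answer: 3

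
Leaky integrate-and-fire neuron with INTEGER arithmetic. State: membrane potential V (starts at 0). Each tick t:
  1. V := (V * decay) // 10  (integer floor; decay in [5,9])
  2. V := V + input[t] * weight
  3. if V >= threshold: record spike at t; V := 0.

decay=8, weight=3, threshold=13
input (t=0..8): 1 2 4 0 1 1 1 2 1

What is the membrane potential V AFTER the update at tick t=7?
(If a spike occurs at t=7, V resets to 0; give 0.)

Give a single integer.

Answer: 11

Derivation:
t=0: input=1 -> V=3
t=1: input=2 -> V=8
t=2: input=4 -> V=0 FIRE
t=3: input=0 -> V=0
t=4: input=1 -> V=3
t=5: input=1 -> V=5
t=6: input=1 -> V=7
t=7: input=2 -> V=11
t=8: input=1 -> V=11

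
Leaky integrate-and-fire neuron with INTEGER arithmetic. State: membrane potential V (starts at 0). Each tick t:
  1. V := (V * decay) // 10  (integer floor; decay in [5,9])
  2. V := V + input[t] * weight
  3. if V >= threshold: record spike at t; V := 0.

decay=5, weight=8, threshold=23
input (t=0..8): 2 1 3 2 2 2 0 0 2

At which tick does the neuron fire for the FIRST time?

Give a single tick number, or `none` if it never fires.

t=0: input=2 -> V=16
t=1: input=1 -> V=16
t=2: input=3 -> V=0 FIRE
t=3: input=2 -> V=16
t=4: input=2 -> V=0 FIRE
t=5: input=2 -> V=16
t=6: input=0 -> V=8
t=7: input=0 -> V=4
t=8: input=2 -> V=18

Answer: 2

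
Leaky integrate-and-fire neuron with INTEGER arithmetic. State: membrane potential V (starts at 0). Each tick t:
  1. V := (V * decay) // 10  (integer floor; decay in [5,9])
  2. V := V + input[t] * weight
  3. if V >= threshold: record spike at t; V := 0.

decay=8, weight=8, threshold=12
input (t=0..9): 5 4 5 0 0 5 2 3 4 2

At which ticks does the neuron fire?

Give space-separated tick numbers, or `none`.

Answer: 0 1 2 5 6 7 8 9

Derivation:
t=0: input=5 -> V=0 FIRE
t=1: input=4 -> V=0 FIRE
t=2: input=5 -> V=0 FIRE
t=3: input=0 -> V=0
t=4: input=0 -> V=0
t=5: input=5 -> V=0 FIRE
t=6: input=2 -> V=0 FIRE
t=7: input=3 -> V=0 FIRE
t=8: input=4 -> V=0 FIRE
t=9: input=2 -> V=0 FIRE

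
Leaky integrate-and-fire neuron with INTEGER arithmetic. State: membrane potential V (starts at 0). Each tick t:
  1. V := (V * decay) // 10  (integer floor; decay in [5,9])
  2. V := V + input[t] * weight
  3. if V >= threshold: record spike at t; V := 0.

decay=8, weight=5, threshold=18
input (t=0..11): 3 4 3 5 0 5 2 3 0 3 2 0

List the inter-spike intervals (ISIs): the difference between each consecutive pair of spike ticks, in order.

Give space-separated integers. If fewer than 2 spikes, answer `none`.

Answer: 2 2 2 3

Derivation:
t=0: input=3 -> V=15
t=1: input=4 -> V=0 FIRE
t=2: input=3 -> V=15
t=3: input=5 -> V=0 FIRE
t=4: input=0 -> V=0
t=5: input=5 -> V=0 FIRE
t=6: input=2 -> V=10
t=7: input=3 -> V=0 FIRE
t=8: input=0 -> V=0
t=9: input=3 -> V=15
t=10: input=2 -> V=0 FIRE
t=11: input=0 -> V=0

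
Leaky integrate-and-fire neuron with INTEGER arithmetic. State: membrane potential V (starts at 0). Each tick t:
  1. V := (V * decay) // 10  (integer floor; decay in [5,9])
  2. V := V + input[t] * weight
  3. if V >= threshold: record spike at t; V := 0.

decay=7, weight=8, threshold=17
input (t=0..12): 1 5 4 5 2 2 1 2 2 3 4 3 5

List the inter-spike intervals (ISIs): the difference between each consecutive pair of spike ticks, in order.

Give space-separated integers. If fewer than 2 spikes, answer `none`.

t=0: input=1 -> V=8
t=1: input=5 -> V=0 FIRE
t=2: input=4 -> V=0 FIRE
t=3: input=5 -> V=0 FIRE
t=4: input=2 -> V=16
t=5: input=2 -> V=0 FIRE
t=6: input=1 -> V=8
t=7: input=2 -> V=0 FIRE
t=8: input=2 -> V=16
t=9: input=3 -> V=0 FIRE
t=10: input=4 -> V=0 FIRE
t=11: input=3 -> V=0 FIRE
t=12: input=5 -> V=0 FIRE

Answer: 1 1 2 2 2 1 1 1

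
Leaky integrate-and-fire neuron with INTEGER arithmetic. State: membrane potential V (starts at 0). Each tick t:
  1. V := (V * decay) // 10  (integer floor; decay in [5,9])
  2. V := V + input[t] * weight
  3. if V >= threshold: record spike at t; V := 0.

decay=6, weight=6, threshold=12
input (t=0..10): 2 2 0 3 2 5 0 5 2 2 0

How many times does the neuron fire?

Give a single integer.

t=0: input=2 -> V=0 FIRE
t=1: input=2 -> V=0 FIRE
t=2: input=0 -> V=0
t=3: input=3 -> V=0 FIRE
t=4: input=2 -> V=0 FIRE
t=5: input=5 -> V=0 FIRE
t=6: input=0 -> V=0
t=7: input=5 -> V=0 FIRE
t=8: input=2 -> V=0 FIRE
t=9: input=2 -> V=0 FIRE
t=10: input=0 -> V=0

Answer: 8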